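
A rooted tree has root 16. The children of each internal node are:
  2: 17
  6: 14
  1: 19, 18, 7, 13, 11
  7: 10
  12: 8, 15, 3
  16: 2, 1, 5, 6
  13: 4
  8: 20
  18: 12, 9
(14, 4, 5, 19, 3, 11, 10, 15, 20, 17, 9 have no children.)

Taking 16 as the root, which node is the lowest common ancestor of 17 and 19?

16

Path 17→root: 17 2 16; path 19→root: 19 1 16.
First common node: 16.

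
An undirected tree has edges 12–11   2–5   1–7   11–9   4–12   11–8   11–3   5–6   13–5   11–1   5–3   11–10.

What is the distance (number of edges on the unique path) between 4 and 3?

4 - 12 - 11 - 3: 3 edges.

3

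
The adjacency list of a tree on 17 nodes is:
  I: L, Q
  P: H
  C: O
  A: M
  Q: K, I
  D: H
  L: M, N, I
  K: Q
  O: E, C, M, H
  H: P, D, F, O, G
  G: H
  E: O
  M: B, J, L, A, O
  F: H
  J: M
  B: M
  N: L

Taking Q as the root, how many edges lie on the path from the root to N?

3

Path from Q to N: Q – I – L – N, which has 3 edges.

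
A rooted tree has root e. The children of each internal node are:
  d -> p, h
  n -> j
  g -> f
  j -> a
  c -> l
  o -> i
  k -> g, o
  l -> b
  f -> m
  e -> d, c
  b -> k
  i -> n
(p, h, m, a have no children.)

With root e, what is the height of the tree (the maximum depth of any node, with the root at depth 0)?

a sits deepest: e → c → l → b → k → o → i → n → j → a — 9 edges from the root.

9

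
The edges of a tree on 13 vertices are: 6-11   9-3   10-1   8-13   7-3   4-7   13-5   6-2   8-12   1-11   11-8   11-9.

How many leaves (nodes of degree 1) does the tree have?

5

Degree-1 nodes: 2, 4, 5, 10, 12 — 5 of them.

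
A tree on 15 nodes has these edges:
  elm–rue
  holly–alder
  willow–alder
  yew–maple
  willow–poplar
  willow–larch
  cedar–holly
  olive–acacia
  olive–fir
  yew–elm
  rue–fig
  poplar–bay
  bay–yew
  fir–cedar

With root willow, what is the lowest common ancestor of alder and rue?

willow

Ancestors of alder (toward the root): alder, willow.
Ancestors of rue: rue, elm, yew, bay, poplar, willow.
The deepest node appearing in both lists is willow.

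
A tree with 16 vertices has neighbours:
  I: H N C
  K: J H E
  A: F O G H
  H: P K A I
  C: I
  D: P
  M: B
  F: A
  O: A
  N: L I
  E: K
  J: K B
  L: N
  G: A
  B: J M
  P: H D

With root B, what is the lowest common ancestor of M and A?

B

M's ancestor chain is M, B and A's is A, H, K, J, B; they first meet at B.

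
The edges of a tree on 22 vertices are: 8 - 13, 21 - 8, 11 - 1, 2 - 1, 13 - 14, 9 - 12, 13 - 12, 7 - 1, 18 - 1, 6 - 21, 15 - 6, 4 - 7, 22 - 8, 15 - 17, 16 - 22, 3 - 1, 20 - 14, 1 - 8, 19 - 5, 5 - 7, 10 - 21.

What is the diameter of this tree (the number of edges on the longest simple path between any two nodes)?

BFS from 19 reaches 17 last, at distance 8; BFS from 17 confirms no node is farther.
Path: 19-5-7-1-8-21-6-15-17.

8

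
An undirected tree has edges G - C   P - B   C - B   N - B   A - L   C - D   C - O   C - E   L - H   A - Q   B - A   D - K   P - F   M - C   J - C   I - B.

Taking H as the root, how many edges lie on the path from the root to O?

Climbing from O to the root: O → C → B → A → L → H. That's 5 steps.

5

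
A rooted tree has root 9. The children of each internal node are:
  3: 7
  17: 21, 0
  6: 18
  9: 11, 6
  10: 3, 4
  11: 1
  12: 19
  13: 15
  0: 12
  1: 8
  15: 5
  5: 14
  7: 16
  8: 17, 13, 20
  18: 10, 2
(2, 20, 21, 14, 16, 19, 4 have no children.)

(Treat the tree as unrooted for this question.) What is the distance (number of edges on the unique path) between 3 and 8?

7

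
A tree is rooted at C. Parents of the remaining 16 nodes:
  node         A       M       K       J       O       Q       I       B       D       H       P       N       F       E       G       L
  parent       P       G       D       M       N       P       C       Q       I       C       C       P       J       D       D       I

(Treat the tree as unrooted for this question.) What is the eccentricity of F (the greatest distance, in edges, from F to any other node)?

A farthest node from F is B (O also at distance 9).
The path F–J–M–G–D–I–C–P–Q–B has 9 edges.

9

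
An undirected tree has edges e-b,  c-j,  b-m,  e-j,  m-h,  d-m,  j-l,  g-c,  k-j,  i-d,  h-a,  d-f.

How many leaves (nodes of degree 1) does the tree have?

6

Exactly 6 nodes have a single neighbour: a, f, g, i, k, l.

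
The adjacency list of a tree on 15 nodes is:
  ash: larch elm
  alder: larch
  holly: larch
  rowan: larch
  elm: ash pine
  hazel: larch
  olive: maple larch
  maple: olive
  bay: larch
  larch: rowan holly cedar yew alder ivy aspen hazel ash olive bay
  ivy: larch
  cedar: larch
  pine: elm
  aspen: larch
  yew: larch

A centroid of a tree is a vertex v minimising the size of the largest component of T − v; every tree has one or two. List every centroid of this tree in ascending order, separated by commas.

larch

Removing larch splits the tree into components of sizes 3, 2, 1, 1, 1, 1, 1, 1, 1, 1, 1; the largest is 3 ≤ ⌊15/2⌋ = 7.
No neighbour of larch does as well, so larch is the unique centroid.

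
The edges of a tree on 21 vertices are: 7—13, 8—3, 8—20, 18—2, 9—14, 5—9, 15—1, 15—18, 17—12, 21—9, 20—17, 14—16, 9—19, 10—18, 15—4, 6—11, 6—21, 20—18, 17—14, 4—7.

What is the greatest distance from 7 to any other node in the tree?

A farthest node from 7 is 11.
The path 7–4–15–18–20–17–14–9–21–6–11 has 10 edges.

10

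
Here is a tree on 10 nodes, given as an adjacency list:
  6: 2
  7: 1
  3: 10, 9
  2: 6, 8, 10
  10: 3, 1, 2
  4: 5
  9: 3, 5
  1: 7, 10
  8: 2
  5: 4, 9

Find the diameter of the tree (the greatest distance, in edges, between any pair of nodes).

6

BFS from 4 reaches 8 last, at distance 6; BFS from 8 confirms no node is farther.
Path: 4–5–9–3–10–2–8.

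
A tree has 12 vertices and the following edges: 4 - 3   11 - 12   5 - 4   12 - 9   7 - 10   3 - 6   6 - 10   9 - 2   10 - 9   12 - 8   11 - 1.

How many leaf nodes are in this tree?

5

The leaves are 1, 2, 5, 7, 8.
That is 5 leaves.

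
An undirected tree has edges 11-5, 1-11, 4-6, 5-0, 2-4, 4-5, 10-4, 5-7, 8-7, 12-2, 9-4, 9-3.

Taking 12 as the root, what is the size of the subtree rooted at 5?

The subtree rooted at 5 contains: 5, 0, 11, 7, 1, 8 — 6 nodes.

6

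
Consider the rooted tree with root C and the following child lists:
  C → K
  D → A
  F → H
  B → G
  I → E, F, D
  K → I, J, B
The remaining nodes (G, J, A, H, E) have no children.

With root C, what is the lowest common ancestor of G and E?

Ancestors of G (toward the root): G, B, K, C.
Ancestors of E: E, I, K, C.
The deepest node appearing in both lists is K.

K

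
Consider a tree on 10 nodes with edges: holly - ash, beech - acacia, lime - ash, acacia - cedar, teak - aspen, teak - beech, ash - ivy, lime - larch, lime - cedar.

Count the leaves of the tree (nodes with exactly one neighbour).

4

The leaves are aspen, holly, ivy, larch.
That is 4 leaves.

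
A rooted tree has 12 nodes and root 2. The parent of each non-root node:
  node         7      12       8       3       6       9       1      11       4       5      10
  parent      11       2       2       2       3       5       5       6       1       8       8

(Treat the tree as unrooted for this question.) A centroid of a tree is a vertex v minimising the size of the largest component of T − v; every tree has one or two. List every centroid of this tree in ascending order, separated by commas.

If 2 is removed the pieces have sizes 6, 4, 1, all ≤ ⌊12/2⌋ = 6.
8 is adjacent to 2 and is also a centroid (the largest component after removing it is likewise 6).

2, 8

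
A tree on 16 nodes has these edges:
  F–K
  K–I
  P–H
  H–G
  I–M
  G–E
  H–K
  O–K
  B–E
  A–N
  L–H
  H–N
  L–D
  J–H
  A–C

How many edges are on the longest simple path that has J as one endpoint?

Distances from J peak at 4, attained at C (M, B also at distance 4).
J-H-N-A-C

4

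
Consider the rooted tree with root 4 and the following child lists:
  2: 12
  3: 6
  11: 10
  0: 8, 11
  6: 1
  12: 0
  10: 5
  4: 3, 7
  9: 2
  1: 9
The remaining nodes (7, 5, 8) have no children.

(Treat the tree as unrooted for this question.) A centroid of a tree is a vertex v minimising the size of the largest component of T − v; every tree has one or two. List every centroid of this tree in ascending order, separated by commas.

Delete 2: the remaining components have sizes 6, 6. Max 6 ≤ 6, so 2 is a centroid.
Every other node leaves some component of size > 6, so the centroid is unique.

2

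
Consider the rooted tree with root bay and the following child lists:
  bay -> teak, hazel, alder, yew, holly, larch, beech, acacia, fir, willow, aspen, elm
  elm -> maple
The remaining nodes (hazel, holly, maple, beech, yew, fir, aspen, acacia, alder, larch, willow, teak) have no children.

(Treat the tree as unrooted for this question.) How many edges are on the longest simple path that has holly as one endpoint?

Distances from holly peak at 3, attained at maple.
holly – bay – elm – maple

3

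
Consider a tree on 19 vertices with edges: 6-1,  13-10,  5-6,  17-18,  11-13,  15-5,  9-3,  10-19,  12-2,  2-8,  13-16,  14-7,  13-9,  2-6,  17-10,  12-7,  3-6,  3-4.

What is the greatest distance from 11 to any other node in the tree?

A farthest node from 11 is 14.
The path 11 – 13 – 9 – 3 – 6 – 2 – 12 – 7 – 14 has 8 edges.

8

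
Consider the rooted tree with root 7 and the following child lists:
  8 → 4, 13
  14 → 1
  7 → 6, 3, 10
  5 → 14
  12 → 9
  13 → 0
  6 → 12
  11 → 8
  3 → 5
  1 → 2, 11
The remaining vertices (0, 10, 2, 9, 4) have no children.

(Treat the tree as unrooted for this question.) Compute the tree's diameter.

11

BFS from 0 reaches 9 last, at distance 11; BFS from 9 confirms no node is farther.
Path: 0 – 13 – 8 – 11 – 1 – 14 – 5 – 3 – 7 – 6 – 12 – 9.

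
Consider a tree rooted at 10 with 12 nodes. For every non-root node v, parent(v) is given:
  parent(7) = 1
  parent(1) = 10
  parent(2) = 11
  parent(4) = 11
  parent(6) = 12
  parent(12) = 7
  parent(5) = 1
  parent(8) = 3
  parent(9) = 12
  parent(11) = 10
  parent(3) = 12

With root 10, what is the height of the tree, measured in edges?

The longest root-to-leaf path is 10 – 1 – 7 – 12 – 3 – 8 (5 edges).

5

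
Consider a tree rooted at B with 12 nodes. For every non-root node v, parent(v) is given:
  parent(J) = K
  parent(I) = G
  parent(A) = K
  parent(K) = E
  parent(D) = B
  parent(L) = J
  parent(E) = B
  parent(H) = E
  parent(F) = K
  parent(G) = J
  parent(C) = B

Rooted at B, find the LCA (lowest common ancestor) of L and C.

Ancestors of L (toward the root): L, J, K, E, B.
Ancestors of C: C, B.
The deepest node appearing in both lists is B.

B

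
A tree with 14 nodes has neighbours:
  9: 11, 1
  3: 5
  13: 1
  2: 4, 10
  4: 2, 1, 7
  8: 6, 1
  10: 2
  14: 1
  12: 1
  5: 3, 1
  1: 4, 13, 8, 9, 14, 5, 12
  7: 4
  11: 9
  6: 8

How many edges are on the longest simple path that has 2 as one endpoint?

4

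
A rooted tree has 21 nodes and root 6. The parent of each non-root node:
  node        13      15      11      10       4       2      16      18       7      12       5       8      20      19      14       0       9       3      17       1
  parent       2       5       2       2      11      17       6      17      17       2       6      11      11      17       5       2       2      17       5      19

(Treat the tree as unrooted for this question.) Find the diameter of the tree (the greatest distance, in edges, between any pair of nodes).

A longest path is 16 - 6 - 5 - 17 - 2 - 11 - 4, with 6 edges.

6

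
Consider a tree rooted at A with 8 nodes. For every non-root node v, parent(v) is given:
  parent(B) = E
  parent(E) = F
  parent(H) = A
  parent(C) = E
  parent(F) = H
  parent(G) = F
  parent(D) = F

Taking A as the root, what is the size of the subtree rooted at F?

F's subtree: {F, E, G, D, B, C}, size 6.

6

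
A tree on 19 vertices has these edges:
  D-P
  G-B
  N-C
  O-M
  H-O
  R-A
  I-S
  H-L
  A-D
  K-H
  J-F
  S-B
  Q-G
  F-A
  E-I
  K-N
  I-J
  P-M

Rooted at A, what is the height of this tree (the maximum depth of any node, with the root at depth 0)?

8

The longest root-to-leaf path is A–D–P–M–O–H–K–N–C (8 edges).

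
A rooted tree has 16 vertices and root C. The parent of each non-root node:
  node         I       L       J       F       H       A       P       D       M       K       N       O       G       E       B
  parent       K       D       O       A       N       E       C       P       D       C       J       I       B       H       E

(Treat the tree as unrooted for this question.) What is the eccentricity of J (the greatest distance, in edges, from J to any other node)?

7

A farthest node from J is L (M also at distance 7).
The path J – O – I – K – C – P – D – L has 7 edges.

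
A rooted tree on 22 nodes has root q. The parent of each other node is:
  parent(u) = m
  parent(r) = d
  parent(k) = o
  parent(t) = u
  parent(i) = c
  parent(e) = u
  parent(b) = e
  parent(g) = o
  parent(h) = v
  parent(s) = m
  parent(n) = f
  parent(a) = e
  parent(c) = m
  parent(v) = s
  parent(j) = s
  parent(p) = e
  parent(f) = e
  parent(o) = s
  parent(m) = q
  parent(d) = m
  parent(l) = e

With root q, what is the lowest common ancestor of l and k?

m

Ancestors of l (toward the root): l, e, u, m, q.
Ancestors of k: k, o, s, m, q.
The deepest node appearing in both lists is m.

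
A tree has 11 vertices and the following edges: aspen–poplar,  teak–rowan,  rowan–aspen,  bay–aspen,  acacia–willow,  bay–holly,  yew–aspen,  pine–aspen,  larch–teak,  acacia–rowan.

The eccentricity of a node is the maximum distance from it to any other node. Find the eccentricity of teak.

The node farthest from teak is holly, via teak – rowan – aspen – bay – holly — 4 edges.

4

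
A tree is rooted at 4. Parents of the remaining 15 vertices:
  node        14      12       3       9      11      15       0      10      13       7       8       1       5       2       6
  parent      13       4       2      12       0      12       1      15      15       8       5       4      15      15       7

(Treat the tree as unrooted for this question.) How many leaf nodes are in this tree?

The leaves are 3, 6, 9, 10, 11, 14.
That is 6 leaves.

6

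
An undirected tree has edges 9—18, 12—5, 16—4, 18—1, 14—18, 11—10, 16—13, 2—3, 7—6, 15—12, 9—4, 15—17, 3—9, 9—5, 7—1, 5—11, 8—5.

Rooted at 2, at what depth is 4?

3

Climbing from 4 to the root: 4 → 9 → 3 → 2. That's 3 steps.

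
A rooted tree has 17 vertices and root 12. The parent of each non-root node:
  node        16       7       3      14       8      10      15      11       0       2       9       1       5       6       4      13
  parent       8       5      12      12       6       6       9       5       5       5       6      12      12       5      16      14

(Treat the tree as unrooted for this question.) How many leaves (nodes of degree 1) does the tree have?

The leaves are 0, 1, 2, 3, 4, 7, 10, 11, 13, 15.
That is 10 leaves.

10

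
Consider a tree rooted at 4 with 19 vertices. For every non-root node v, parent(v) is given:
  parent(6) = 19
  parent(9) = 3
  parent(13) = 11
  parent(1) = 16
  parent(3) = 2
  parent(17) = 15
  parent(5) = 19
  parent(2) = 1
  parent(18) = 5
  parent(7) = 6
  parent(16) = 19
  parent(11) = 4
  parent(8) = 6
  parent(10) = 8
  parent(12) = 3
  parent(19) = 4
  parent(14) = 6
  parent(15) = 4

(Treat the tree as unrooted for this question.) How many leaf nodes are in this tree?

Exactly 8 nodes have a single neighbour: 7, 9, 10, 12, 13, 14, 17, 18.

8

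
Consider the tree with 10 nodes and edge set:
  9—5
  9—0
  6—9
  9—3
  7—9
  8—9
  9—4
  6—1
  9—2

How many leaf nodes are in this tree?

Degree-1 nodes: 0, 1, 2, 3, 4, 5, 7, 8 — 8 of them.

8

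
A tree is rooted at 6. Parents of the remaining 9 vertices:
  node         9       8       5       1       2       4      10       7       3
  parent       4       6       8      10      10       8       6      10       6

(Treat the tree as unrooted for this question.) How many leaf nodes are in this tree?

Degree-1 nodes: 1, 2, 3, 5, 7, 9 — 6 of them.

6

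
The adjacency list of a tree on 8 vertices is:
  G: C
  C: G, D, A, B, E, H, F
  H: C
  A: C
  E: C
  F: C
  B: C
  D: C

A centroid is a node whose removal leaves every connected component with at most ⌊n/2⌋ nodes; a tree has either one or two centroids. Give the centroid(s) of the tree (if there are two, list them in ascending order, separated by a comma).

If C is removed the pieces have sizes 1, 1, 1, 1, 1, 1, 1, all ≤ ⌊8/2⌋ = 4.
No neighbour of C does as well, so C is the unique centroid.

C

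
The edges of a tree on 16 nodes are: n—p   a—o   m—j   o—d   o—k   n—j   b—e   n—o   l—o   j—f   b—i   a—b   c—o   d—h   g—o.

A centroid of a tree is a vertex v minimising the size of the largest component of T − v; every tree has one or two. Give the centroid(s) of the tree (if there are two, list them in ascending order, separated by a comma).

If o is removed the pieces have sizes 5, 4, 2, 1, 1, 1, 1, all ≤ ⌊16/2⌋ = 8.
No neighbour of o does as well, so o is the unique centroid.

o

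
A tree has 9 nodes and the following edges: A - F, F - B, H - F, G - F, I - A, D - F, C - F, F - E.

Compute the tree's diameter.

3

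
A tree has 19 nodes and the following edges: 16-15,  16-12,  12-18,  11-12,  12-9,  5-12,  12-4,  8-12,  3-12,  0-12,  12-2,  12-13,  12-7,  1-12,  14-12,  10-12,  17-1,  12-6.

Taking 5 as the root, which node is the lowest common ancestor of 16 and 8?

Path 16→root: 16 12 5; path 8→root: 8 12 5.
First common node: 12.

12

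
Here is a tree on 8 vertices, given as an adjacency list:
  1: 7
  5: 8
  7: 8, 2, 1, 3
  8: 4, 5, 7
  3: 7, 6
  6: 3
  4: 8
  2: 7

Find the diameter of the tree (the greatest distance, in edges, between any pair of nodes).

A longest path is 6 - 3 - 7 - 8 - 5, with 4 edges.

4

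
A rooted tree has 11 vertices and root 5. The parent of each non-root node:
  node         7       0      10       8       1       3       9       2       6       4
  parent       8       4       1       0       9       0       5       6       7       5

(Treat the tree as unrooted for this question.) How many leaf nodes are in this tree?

3

Degree-1 nodes: 2, 3, 10 — 3 of them.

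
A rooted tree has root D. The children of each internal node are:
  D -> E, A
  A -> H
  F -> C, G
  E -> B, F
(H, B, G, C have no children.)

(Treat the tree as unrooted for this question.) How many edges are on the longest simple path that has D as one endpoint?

3

The node farthest from D is C (G also at distance 3), via D – E – F – C — 3 edges.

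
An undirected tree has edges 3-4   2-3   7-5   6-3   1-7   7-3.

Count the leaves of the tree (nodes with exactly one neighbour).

Degree-1 nodes: 1, 2, 4, 5, 6 — 5 of them.

5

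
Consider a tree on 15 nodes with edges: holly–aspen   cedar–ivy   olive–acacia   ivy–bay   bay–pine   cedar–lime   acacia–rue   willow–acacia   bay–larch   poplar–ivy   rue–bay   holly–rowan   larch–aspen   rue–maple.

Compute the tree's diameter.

A longest path is lime–cedar–ivy–bay–larch–aspen–holly–rowan, with 7 edges.

7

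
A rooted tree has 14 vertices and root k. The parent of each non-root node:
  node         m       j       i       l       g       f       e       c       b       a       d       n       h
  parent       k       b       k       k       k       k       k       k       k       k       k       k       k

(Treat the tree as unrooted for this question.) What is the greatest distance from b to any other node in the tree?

2

A farthest node from b is h (e, g, c, f, i, n, l, a, m, d also at distance 2).
The path b-k-h has 2 edges.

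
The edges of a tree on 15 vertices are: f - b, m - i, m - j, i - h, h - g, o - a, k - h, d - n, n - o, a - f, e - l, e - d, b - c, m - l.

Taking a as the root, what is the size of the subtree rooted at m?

6

The subtree rooted at m contains: m, j, i, h, k, g — 6 nodes.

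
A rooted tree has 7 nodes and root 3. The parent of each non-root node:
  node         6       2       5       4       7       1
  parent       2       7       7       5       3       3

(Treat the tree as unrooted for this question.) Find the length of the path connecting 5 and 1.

Walking from 5: 5–7–3–1. Length 3.

3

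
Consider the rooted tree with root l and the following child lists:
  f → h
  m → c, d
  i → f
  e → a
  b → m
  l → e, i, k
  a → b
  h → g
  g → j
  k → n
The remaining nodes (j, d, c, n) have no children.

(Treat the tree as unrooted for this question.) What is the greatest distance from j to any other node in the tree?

10

Distances from j peak at 10, attained at d (c also at distance 10).
j-g-h-f-i-l-e-a-b-m-d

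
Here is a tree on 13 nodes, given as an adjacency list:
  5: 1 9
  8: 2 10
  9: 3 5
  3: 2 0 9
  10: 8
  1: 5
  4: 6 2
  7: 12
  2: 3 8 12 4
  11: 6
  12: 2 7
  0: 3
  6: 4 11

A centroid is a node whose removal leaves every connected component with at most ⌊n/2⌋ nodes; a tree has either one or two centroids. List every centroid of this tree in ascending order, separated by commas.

2

Removing 2 splits the tree into components of sizes 5, 3, 2, 2; the largest is 5 ≤ ⌊13/2⌋ = 6.
No neighbour of 2 does as well, so 2 is the unique centroid.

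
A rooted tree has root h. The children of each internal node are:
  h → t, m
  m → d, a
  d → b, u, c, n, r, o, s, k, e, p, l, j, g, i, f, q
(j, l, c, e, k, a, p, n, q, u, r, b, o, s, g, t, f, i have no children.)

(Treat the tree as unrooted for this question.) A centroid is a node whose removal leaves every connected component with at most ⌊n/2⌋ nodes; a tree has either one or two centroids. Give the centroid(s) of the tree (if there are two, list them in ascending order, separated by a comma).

d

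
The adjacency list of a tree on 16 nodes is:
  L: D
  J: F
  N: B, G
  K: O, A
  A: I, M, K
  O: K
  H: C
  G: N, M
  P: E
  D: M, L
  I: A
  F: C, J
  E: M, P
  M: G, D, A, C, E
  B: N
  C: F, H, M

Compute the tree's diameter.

A longest path is O-K-A-M-G-N-B, with 6 edges.

6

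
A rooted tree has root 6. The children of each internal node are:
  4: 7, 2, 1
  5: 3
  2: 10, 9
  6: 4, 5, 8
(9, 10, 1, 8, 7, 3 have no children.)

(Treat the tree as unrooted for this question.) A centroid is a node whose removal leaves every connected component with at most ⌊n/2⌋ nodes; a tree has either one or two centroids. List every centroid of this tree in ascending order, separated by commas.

Removing 4 splits the tree into components of sizes 4, 3, 1, 1; the largest is 4 ≤ ⌊10/2⌋ = 5.
Every other node leaves some component of size > 5, so the centroid is unique.

4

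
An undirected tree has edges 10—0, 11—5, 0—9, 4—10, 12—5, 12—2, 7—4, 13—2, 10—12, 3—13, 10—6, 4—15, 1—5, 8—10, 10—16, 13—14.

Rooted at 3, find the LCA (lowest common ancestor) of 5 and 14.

5's ancestor chain is 5, 12, 2, 13, 3 and 14's is 14, 13, 3; they first meet at 13.

13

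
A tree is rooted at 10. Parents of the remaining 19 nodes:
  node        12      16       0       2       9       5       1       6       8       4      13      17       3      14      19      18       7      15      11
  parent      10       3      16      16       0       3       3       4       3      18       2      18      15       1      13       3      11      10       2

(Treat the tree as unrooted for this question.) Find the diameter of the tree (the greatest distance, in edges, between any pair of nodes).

BFS from 6 reaches 19 last, at distance 7; BFS from 19 confirms no node is farther.
Path: 6 - 4 - 18 - 3 - 16 - 2 - 13 - 19.

7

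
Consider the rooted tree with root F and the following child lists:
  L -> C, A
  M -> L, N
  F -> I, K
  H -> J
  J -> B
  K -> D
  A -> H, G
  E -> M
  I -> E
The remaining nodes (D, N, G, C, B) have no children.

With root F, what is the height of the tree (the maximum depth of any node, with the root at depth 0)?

The longest root-to-leaf path is F-I-E-M-L-A-H-J-B (8 edges).

8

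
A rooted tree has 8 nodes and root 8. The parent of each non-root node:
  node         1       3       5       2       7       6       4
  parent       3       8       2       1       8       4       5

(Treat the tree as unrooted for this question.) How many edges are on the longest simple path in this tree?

A longest path is 6–4–5–2–1–3–8–7, with 7 edges.

7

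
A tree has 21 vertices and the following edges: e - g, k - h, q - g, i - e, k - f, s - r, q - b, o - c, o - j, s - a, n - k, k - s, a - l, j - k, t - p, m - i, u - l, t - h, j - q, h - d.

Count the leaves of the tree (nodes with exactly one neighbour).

The leaves are b, c, d, f, m, n, p, r, u.
That is 9 leaves.

9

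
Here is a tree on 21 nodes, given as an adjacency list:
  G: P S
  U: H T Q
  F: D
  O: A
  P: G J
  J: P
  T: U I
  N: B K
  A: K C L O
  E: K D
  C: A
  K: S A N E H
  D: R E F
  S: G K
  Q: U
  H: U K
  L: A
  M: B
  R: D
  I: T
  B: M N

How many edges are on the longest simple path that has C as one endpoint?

6

Distances from C peak at 6, attained at I (J also at distance 6).
C – A – K – H – U – T – I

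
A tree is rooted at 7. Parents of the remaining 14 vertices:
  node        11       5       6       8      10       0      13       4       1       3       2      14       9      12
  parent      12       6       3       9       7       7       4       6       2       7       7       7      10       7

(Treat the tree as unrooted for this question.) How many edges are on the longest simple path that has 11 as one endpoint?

Distances from 11 peak at 6, attained at 13.
11-12-7-3-6-4-13

6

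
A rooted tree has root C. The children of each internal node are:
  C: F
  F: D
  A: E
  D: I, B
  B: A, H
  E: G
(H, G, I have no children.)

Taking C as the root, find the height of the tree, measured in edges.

G sits deepest: C–F–D–B–A–E–G — 6 edges from the root.

6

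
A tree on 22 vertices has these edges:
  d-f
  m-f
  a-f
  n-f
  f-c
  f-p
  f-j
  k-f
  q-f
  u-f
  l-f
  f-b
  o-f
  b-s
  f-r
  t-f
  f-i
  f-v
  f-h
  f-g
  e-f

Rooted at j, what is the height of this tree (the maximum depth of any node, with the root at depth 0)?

s sits deepest: j–f–b–s — 3 edges from the root.

3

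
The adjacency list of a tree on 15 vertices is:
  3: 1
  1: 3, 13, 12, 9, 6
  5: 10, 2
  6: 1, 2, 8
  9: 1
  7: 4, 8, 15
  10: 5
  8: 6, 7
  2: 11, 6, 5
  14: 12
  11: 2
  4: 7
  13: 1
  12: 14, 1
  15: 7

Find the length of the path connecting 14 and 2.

4

Walking from 14: 14–12–1–6–2. Length 4.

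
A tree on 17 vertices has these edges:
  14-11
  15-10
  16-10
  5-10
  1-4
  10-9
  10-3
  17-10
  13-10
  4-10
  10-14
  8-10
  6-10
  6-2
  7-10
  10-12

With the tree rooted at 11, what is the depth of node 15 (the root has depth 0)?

3

Path from 11 to 15: 11 – 14 – 10 – 15, which has 3 edges.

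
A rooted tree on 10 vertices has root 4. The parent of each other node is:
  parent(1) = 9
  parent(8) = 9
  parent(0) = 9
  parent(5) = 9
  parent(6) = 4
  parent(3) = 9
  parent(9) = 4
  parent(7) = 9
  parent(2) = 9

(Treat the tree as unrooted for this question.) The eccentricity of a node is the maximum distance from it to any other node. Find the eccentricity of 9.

2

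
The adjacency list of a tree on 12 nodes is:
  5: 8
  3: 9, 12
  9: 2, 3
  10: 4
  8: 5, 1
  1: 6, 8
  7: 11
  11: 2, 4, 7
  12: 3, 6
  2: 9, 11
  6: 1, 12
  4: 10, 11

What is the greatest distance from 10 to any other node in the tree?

10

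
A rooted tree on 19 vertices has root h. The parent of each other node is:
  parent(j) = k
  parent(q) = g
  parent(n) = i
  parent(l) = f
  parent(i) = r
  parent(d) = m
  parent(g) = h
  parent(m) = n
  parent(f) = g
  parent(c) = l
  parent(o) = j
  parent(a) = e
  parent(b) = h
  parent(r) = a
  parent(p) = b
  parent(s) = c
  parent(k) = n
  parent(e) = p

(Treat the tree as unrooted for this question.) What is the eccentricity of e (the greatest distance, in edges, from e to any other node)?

8

A farthest node from e is s.
The path e – p – b – h – g – f – l – c – s has 8 edges.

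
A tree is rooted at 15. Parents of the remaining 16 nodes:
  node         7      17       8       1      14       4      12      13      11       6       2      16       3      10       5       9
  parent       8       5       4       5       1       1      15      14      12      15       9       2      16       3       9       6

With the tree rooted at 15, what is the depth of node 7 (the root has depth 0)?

7

Climbing from 7 to the root: 7–8–4–1–5–9–6–15. That's 7 steps.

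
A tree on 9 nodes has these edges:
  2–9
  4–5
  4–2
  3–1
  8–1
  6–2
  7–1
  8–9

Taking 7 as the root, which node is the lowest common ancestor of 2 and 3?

2's ancestor chain is 2, 9, 8, 1, 7 and 3's is 3, 1, 7; they first meet at 1.

1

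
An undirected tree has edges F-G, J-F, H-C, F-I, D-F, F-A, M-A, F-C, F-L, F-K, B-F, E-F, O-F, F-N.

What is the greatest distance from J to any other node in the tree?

3

The node farthest from J is M (H also at distance 3), via J-F-A-M — 3 edges.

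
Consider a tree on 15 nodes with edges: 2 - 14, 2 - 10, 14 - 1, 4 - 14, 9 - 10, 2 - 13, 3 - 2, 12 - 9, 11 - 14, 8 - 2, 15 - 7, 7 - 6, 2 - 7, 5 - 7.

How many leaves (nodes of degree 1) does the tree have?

Degree-1 nodes: 1, 3, 4, 5, 6, 8, 11, 12, 13, 15 — 10 of them.

10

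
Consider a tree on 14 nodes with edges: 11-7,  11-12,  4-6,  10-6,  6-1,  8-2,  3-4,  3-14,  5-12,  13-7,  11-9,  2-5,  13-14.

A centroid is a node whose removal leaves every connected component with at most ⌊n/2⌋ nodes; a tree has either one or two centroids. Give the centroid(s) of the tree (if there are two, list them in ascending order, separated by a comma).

7, 13

If 7 is removed the pieces have sizes 7, 6, all ≤ ⌊14/2⌋ = 7.
Its neighbour 13 also leaves a largest component of size 7, so both are centroids.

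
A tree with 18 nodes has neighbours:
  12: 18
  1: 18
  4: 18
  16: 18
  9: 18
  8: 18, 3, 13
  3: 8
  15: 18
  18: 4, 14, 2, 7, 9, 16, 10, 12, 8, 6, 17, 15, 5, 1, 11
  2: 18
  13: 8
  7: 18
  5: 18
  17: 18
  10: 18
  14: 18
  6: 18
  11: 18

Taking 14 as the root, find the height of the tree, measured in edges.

13 sits deepest: 14 → 18 → 8 → 13 — 3 edges from the root.

3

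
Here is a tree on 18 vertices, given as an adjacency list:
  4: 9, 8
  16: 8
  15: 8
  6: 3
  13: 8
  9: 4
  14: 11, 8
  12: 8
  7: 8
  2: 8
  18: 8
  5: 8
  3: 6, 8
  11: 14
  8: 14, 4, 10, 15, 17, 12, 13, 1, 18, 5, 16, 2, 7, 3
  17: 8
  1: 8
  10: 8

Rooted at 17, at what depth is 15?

17 – 8 – 15 — 2 edges.

2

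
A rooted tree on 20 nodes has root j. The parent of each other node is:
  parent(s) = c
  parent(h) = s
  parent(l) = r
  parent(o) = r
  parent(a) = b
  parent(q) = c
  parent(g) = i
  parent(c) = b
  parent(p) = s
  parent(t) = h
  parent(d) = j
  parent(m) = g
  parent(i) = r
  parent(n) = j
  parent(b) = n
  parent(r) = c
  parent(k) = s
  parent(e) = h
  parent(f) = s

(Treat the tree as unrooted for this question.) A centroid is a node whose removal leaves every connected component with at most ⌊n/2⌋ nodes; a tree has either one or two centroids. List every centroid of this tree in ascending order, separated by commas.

Delete c: the remaining components have sizes 7, 6, 5, 1. Max 7 ≤ 10, so c is a centroid.
Every other node leaves some component of size > 10, so the centroid is unique.

c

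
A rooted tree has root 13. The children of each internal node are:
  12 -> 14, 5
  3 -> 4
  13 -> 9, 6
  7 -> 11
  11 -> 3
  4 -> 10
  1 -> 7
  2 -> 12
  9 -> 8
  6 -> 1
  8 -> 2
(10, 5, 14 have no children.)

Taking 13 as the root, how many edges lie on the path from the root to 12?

4

13 → 9 → 8 → 2 → 12 — 4 edges.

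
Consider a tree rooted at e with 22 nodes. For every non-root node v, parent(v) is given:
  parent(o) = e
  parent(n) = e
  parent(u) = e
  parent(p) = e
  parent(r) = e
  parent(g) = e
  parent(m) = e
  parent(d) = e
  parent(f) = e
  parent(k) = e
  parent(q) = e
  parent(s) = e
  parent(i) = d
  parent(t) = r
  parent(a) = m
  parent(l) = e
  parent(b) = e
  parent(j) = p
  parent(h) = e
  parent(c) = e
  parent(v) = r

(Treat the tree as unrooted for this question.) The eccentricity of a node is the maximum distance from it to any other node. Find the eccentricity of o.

The node farthest from o is i (v, t, a, j also at distance 3), via o-e-d-i — 3 edges.

3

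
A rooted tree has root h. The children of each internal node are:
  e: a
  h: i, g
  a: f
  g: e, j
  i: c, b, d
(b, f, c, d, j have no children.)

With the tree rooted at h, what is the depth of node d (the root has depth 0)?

Path from h to d: h–i–d, which has 2 edges.

2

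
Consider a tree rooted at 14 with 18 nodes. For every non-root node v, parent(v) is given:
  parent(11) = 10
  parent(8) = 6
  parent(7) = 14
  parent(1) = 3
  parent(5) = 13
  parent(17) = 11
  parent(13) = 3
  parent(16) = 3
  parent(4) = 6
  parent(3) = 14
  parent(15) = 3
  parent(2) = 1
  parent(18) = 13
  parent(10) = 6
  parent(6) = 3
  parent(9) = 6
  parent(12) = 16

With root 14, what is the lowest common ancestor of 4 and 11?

6

Path 4→root: 4 6 3 14; path 11→root: 11 10 6 3 14.
First common node: 6.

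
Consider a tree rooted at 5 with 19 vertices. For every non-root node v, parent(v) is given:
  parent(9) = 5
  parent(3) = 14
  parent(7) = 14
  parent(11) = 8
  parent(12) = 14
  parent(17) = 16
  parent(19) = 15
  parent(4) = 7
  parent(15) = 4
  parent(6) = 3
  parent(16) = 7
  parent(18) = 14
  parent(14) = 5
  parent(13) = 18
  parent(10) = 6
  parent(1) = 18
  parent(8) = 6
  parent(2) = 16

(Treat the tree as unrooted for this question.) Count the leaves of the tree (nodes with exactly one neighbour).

Degree-1 nodes: 1, 2, 9, 10, 11, 12, 13, 17, 19 — 9 of them.

9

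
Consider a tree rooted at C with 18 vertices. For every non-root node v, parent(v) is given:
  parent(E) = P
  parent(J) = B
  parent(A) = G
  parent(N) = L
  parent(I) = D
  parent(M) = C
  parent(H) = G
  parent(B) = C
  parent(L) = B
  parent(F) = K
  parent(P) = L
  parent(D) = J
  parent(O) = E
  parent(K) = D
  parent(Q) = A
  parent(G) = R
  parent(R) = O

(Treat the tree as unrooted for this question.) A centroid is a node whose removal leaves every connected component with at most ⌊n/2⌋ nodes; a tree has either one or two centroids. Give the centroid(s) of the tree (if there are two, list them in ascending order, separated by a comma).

Removing L splits the tree into components of sizes 8, 8, 1; the largest is 8 ≤ ⌊18/2⌋ = 9.
No neighbour of L does as well, so L is the unique centroid.

L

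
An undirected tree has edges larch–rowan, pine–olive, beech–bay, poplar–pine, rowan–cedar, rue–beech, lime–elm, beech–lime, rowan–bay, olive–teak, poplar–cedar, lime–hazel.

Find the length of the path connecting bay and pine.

Walking from bay: bay – rowan – cedar – poplar – pine. Length 4.

4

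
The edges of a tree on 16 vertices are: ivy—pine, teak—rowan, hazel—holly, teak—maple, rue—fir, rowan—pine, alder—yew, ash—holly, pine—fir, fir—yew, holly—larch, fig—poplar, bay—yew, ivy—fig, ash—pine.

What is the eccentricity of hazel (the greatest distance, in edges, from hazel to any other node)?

A farthest node from hazel is bay (alder, poplar, maple also at distance 6).
The path hazel-holly-ash-pine-fir-yew-bay has 6 edges.

6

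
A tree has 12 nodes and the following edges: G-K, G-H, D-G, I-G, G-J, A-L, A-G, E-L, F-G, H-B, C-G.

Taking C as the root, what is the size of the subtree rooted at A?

Descendants of A (including itself): A, L, E. That's 3.

3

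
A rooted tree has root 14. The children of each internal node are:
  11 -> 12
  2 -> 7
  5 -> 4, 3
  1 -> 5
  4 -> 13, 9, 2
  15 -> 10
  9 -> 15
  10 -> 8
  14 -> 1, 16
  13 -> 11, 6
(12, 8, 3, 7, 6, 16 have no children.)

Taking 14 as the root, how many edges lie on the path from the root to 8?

Path from 14 to 8: 14 – 1 – 5 – 4 – 9 – 15 – 10 – 8, which has 7 edges.

7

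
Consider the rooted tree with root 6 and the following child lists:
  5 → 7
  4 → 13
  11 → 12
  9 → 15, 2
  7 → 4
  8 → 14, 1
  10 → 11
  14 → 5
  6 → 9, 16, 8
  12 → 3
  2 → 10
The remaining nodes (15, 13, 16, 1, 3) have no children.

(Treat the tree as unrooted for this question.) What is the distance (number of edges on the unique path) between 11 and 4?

9

The path is 11–10–2–9–6–8–14–5–7–4, which has 9 edges.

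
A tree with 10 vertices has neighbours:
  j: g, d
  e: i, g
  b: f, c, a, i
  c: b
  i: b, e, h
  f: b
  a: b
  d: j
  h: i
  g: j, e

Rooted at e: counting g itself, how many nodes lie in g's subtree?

Descendants of g (including itself): g, j, d. That's 3.

3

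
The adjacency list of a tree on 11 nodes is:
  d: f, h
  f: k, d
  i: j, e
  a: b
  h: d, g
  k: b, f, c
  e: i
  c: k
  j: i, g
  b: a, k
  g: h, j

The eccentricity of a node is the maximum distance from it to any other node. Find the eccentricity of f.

6

A farthest node from f is e.
The path f–d–h–g–j–i–e has 6 edges.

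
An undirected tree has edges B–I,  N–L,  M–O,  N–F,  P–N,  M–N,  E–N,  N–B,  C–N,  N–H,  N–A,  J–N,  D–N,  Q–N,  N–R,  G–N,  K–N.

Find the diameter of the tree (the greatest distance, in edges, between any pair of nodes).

Starting from I, a farthest node is O at distance 4.
One longest path: I - B - N - M - O.
So the diameter is 4.

4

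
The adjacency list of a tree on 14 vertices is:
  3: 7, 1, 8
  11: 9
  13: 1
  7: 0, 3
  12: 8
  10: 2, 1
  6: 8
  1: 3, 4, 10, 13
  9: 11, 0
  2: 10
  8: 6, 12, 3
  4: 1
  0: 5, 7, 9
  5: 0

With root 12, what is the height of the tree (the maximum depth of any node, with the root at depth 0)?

6

A deepest node is 11, reached by 12 – 8 – 3 – 7 – 0 – 9 – 11.
That path has 6 edges, so the height is 6.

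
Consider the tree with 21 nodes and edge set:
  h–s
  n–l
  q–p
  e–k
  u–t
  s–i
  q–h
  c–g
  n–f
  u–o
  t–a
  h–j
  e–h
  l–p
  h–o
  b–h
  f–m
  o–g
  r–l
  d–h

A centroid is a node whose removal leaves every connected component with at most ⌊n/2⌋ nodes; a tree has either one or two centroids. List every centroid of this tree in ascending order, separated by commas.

Removing h splits the tree into components of sizes 7, 6, 2, 2, 1, 1, 1; the largest is 7 ≤ ⌊21/2⌋ = 10.
No neighbour of h does as well, so h is the unique centroid.

h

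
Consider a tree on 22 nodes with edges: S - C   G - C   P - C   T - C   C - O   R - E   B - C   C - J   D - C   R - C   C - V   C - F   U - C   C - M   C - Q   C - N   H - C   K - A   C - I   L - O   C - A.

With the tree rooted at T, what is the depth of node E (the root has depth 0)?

3

Path from T to E: T → C → R → E, which has 3 edges.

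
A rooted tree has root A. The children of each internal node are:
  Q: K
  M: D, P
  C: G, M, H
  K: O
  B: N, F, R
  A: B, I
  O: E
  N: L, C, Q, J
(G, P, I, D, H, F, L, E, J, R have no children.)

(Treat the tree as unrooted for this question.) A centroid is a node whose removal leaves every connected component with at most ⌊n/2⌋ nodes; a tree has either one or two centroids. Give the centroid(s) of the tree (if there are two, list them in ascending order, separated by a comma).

N

If N is removed the pieces have sizes 6, 5, 4, 1, 1, all ≤ ⌊18/2⌋ = 9.
Every other node leaves some component of size > 9, so the centroid is unique.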